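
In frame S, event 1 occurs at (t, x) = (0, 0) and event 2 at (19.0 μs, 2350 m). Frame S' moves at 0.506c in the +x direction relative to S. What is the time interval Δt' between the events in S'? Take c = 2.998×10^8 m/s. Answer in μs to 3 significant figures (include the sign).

γ = 1/√(1 − 0.506²) = 1.1594
Δt' = γ(Δt − vΔx/c²) = 1.1594 × (19.0 μs − 0.506×2350 m / (2.998×10^8 m/s))
= 1.1594 × (15.034 μs) = 17.4 μs

Δt' ≈ 17.4 μs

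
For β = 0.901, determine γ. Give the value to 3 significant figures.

γ = 1/√(1 − β²) = 1/√(1 − 0.901²) = 1/√(0.18820) = 2.31

γ ≈ 2.31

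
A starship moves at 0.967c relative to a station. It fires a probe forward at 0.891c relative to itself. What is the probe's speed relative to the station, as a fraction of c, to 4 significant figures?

Relativistic velocity addition: u = (u' + v)/(1 + u'v/c²)
= (0.891 + 0.967)/(1 + 0.891×0.967) = 1.858/1.86160 = 0.9981

u ≈ 0.9981c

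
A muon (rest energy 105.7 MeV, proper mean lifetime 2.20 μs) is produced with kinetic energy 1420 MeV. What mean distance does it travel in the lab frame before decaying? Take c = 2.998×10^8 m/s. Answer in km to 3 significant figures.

d ≈ 9.50 km

γ = 1 + K/(m₀c²) = 1 + 1420/105.7 = 14.434
β = √(1 − 1/γ²) = 0.99760
Dilated lifetime: γτ₀ = 14.434 × 2.20 μs = 31.755 μs
d = βc·γτ₀ = 0.99760 × (2.998×10^8 m/s) × 3.1755×10^-5 s = 9.50 km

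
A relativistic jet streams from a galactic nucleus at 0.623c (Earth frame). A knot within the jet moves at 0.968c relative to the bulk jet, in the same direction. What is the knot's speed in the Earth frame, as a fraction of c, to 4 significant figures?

Relativistic velocity addition: u = (u' + v)/(1 + u'v/c²)
= (0.968 + 0.623)/(1 + 0.968×0.623) = 1.591/1.60306 = 0.9925

u ≈ 0.9925c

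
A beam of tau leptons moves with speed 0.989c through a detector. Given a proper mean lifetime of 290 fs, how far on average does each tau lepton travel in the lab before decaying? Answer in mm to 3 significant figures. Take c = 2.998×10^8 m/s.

d ≈ 0.581 mm

γ = 1/√(1 − 0.989²) = 6.7606
Dilated lifetime: Δt = γτ₀ = 6.7606 × 290 fs = 1960.6 fs
d = vΔt = 0.989c × 1960.6 fs = 2.9650×10^8 m/s × 1.9606×10^-12 s = 0.581 mm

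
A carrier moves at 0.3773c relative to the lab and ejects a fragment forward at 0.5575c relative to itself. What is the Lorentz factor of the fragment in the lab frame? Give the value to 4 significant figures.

γ ≈ 1.574

u_lab = (0.5575 + 0.3773)/(1 + 0.5575×0.3773) = 0.93480/1.210345 = 0.7723419
γ = 1/√(1 − 0.7723419²) = 1.574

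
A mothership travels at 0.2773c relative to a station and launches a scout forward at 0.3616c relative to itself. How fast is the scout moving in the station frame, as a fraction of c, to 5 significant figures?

u ≈ 0.58067c

Compose boost 2: (0.3616 + 0.2773)/(1 + 0.3616×0.2773) = 0.63890/1.100272 = 0.58067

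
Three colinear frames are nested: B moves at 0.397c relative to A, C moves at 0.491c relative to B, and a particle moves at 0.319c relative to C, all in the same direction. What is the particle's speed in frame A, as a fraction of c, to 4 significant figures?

Compose boost 2: (0.491 + 0.397)/(1 + 0.491×0.397) = 0.8880/1.19493 = 0.743142
Compose boost 3: (0.319 + 0.743142)/(1 + 0.319×0.743142) = 1.06214/1.23706 = 0.8586

u ≈ 0.8586c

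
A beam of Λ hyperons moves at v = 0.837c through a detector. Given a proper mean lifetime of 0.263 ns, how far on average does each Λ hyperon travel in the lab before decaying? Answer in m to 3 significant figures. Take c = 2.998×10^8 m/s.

d ≈ 0.121 m

γ = 1/√(1 − 0.837²) = 1.8275
Dilated lifetime: Δt = γτ₀ = 1.8275 × 0.263 ns = 0.48063 ns
d = vΔt = 0.837c × 0.48063 ns = 2.5093×10^8 m/s × 4.8063×10^-10 s = 0.121 m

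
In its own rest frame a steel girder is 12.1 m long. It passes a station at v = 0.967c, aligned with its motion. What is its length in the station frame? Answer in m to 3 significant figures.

L ≈ 3.08 m

γ = 1/√(1 − 0.967²) = 3.9250
Length contraction: L = L₀/γ = 12.1/3.9250 = 3.08 m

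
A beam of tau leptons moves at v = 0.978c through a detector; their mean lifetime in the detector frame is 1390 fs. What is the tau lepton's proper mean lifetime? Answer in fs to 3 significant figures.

γ = 1/√(1 − 0.978²) = 4.7938
Proper time: τ₀ = Δt/γ = 1390/4.7938 = 290 fs

τ₀ ≈ 290 fs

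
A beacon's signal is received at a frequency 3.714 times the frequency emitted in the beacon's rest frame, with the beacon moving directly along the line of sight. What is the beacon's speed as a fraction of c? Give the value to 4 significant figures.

f_obs/f_src = √((1+β)/(1−β)) = 3.714  ⇒  (1+β)/(1−β) = 13.7938
β = |1 − D²|/(1 + D²) = |1 − 13.7938|/(1 + 13.7938) = 0.8648

β ≈ 0.8648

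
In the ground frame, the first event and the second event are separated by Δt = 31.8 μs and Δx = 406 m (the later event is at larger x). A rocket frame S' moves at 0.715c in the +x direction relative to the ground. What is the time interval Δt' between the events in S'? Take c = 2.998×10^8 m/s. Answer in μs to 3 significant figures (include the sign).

Δt' ≈ 44.1 μs

γ = 1/√(1 − 0.715²) = 1.4304
Δt' = γ(Δt − vΔx/c²) = 1.4304 × (31.8 μs − 0.715×406 m / (2.998×10^8 m/s))
= 1.4304 × (30.832 μs) = 44.1 μs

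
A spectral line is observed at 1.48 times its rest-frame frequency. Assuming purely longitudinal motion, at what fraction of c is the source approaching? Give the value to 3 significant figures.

β ≈ 0.373

f_obs/f_src = √((1+β)/(1−β)) = 1.48  ⇒  (1+β)/(1−β) = 2.1904
β = |1 − D²|/(1 + D²) = |1 − 2.1904|/(1 + 2.1904) = 0.373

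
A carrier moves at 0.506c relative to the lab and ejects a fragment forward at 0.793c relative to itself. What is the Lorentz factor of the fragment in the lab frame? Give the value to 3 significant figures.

γ ≈ 2.67

u_lab = (0.793 + 0.506)/(1 + 0.793×0.506) = 1.299/1.40126 = 0.927024
γ = 1/√(1 − 0.927024²) = 2.67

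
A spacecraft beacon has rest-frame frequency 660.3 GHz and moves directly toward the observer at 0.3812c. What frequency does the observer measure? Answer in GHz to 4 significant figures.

f_obs ≈ 986.5 GHz

Relativistic Doppler: f_obs = f_src √((1+β)/(1−β))
= 660.3 × √(1.38120/0.618800) = 660.3 × 1.49401 = 986.5 GHz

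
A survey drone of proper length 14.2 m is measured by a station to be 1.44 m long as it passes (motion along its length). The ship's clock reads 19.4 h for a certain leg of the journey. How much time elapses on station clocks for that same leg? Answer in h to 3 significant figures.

Δt ≈ 191 h

Length contraction ⇒ γ = L₀/L = 14.2/1.44 = 9.8611
Time dilation: Δt = γτ₀ = 9.8611 × 19.4 h = 191 h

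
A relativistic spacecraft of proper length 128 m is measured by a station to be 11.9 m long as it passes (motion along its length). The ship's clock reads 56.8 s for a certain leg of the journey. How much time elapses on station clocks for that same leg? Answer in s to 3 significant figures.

Δt ≈ 611 s

Length contraction ⇒ γ = L₀/L = 128/11.9 = 10.756
Time dilation: Δt = γτ₀ = 10.756 × 56.8 s = 611 s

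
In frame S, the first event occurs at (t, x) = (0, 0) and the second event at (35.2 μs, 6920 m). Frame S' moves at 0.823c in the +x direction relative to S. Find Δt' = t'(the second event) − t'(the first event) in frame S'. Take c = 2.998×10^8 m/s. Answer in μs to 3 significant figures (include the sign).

Δt' ≈ 28.5 μs

γ = 1/√(1 − 0.823²) = 1.7604
Δt' = γ(Δt − vΔx/c²) = 1.7604 × (35.2 μs − 0.823×6920 m / (2.998×10^8 m/s))
= 1.7604 × (16.203 μs) = 28.5 μs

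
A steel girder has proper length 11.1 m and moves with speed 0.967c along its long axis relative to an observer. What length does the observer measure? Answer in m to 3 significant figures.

γ = 1/√(1 − 0.967²) = 3.9250
Length contraction: L = L₀/γ = 11.1/3.9250 = 2.83 m

L ≈ 2.83 m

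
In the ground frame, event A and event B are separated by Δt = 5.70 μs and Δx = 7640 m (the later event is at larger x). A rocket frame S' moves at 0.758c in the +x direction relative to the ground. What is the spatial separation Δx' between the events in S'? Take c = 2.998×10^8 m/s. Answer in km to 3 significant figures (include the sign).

γ = 1/√(1 − 0.758²) = 1.5331
Δx' = γ(Δx − vΔt) = 1.5331 × (7640 m − 0.758×(2.998×10^8 m/s)×5.70×10^-6 s)
= 1.5331 × (6344.7 m) = 9.73 km

Δx' ≈ 9.73 km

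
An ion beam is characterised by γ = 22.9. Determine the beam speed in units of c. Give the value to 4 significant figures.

β ≈ 0.9990

β = √(1 − 1/γ²) = √(1 − 1/22.9²) = √(0.998093) = 0.9990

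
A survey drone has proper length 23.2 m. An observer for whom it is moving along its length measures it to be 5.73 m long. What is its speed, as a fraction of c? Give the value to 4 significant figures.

β ≈ 0.9690

γ = L₀/L = 23.2/5.73 = 4.04887
β = √(1 − 1/γ²) = 0.9690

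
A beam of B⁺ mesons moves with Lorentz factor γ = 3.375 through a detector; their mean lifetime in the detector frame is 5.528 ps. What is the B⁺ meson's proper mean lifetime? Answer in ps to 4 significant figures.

γ = 3.375 (given)
Proper time: τ₀ = Δt/γ = 5.528/3.375 = 1.638 ps

τ₀ ≈ 1.638 ps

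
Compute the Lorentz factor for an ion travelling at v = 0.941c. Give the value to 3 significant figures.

γ ≈ 2.96

γ = 1/√(1 − β²) = 1/√(1 − 0.941²) = 1/√(0.11452) = 2.96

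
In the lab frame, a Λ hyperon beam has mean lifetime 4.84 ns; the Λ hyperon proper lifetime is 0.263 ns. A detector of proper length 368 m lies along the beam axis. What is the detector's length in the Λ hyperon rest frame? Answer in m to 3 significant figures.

Time dilation ⇒ γ = Δt/τ₀ = 4.84/0.263 = 18.403
Length contraction: L = L₀/γ = 368/18.403 = 20.0 m

L ≈ 20.0 m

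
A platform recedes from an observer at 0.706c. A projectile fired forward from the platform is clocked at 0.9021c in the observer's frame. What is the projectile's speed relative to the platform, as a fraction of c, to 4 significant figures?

u' ≈ 0.5400c

Inverse velocity addition: u' = (u − v)/(1 − uv/c²)
= (0.9021 − 0.706)/(1 − 0.9021×0.706) = 0.1961/0.363117 = 0.5400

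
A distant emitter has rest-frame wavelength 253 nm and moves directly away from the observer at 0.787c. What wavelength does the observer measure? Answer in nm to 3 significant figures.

Relativistic Doppler: λ_obs = λ_src √((1+β)/(1−β))
= 253 × √(1.7870/0.21300) = 253 × 2.8965 = 733 nm

λ_obs ≈ 733 nm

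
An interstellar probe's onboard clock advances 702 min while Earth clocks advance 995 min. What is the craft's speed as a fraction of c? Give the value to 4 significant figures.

γ = Δt/τ₀ = 995/702 = 1.41738
β = √(1 − 1/γ²) = √(1 − 1/1.41738²) = 0.7087

β ≈ 0.7087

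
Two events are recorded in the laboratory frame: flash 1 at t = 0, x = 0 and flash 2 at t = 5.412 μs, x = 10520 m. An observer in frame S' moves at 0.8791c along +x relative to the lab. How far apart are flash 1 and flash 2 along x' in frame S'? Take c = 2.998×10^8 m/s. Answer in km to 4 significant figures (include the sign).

Δx' ≈ 19.08 km

γ = 1/√(1 − 0.8791²) = 2.09803
Δx' = γ(Δx − vΔt) = 2.09803 × (10520 m − 0.8791×(2.998×10^8 m/s)×5.412×10^-6 s)
= 2.09803 × (9093.64 m) = 19.08 km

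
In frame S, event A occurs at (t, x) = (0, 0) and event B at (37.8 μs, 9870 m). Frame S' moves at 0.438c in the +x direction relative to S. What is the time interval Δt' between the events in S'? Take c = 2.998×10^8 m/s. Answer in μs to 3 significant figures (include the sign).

Δt' ≈ 26.0 μs

γ = 1/√(1 − 0.438²) = 1.1124
Δt' = γ(Δt − vΔx/c²) = 1.1124 × (37.8 μs − 0.438×9870 m / (2.998×10^8 m/s))
= 1.1124 × (23.380 μs) = 26.0 μs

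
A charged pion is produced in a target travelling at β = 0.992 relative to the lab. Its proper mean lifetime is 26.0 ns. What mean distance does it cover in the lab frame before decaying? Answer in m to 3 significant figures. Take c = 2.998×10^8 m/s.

d ≈ 61.3 m

γ = 1/√(1 − 0.992²) = 7.9216
Dilated lifetime: Δt = γτ₀ = 7.9216 × 26.0 ns = 205.96 ns
d = vΔt = 0.992c × 205.96 ns = 2.9740×10^8 m/s × 2.0596×10^-7 s = 61.3 m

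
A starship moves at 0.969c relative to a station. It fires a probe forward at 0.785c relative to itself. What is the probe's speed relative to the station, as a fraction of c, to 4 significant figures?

Relativistic velocity addition: u = (u' + v)/(1 + u'v/c²)
= (0.785 + 0.969)/(1 + 0.785×0.969) = 1.754/1.76066 = 0.9962

u ≈ 0.9962c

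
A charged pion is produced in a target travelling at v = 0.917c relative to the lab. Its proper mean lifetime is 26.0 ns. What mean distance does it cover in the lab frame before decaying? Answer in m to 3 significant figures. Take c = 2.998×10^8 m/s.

γ = 1/√(1 − 0.917²) = 2.5070
Dilated lifetime: Δt = γτ₀ = 2.5070 × 26.0 ns = 65.181 ns
d = vΔt = 0.917c × 65.181 ns = 2.7492×10^8 m/s × 6.5181×10^-8 s = 17.9 m

d ≈ 17.9 m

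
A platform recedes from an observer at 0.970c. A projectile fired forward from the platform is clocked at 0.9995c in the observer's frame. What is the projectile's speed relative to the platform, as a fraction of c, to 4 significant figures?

Inverse velocity addition: u' = (u − v)/(1 − uv/c²)
= (0.9995 − 0.970)/(1 − 0.9995×0.970) = 0.02950/0.0304850 = 0.9677

u' ≈ 0.9677c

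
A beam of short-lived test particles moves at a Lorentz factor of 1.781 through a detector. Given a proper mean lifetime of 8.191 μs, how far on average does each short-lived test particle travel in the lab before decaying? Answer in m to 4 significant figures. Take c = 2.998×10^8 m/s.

d ≈ 3619 m

β = √(1 − 1/γ²) = √(1 − 1/1.781²) = 0.827489
Dilated lifetime: Δt = γτ₀ = 1.781 × 8.191 μs = 14.5882 μs
d = vΔt = 0.827489c × 14.5882 μs = 2.48081×10^8 m/s × 1.45882×10^-5 s = 3619 m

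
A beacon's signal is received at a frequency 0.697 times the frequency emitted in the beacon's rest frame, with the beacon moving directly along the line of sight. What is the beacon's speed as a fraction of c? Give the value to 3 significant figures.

β ≈ 0.346

f_obs/f_src = √((1−β)/(1+β)) = 0.697  ⇒  (1−β)/(1+β) = 0.48581
β = |1 − D²|/(1 + D²) = |1 − 0.48581|/(1 + 0.48581) = 0.346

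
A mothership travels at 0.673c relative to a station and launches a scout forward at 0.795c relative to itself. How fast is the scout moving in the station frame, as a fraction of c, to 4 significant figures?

Compose boost 2: (0.795 + 0.673)/(1 + 0.795×0.673) = 1.468/1.53504 = 0.9563

u ≈ 0.9563c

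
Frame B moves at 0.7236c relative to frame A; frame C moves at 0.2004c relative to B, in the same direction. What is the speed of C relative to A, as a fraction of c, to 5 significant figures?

Compose boost 2: (0.2004 + 0.7236)/(1 + 0.2004×0.7236) = 0.92400/1.145009 = 0.80698

u ≈ 0.80698c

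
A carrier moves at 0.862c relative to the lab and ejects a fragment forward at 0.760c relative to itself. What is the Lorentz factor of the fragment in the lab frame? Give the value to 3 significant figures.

γ ≈ 5.02

u_lab = (0.760 + 0.862)/(1 + 0.760×0.862) = 1.622/1.65512 = 0.979989
γ = 1/√(1 − 0.979989²) = 5.02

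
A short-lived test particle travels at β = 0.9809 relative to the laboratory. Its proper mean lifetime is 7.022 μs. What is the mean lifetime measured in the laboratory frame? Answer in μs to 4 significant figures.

γ = 1/√(1 − 0.9809²) = 5.14105
Time dilation: Δt = γτ₀ = 5.14105 × 7.022 μs = 36.10 μs

Δt ≈ 36.10 μs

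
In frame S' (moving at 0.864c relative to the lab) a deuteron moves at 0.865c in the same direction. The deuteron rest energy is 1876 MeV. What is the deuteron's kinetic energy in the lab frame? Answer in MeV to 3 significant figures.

u_lab = (0.865 + 0.864)/(1 + 0.865×0.864) = 0.989493
γ = 1/√(1 − 0.989493²) = 6.9165
K = (γ − 1)m₀c² = (6.9165 − 1) × 1876 = 5.9165 × 1876 = 11100 MeV

K ≈ 11100 MeV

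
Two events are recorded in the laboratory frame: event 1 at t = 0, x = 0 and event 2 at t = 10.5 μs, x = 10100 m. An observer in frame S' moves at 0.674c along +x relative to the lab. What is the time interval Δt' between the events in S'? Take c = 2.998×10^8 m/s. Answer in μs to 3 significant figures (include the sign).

γ = 1/√(1 − 0.674²) = 1.3537
Δt' = γ(Δt − vΔx/c²) = 1.3537 × (10.5 μs − 0.674×10100 m / (2.998×10^8 m/s))
= 1.3537 × (-12.206 μs) = -16.5 μs

Δt' ≈ -16.5 μs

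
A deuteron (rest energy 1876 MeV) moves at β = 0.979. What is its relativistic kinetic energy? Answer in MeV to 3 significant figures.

γ = 1/√(1 − 0.979²) = 4.9053
K = (γ − 1)m₀c² = (4.9053 − 1) × 1876 MeV = 3.9053 × 1876 MeV = 7330 MeV

K ≈ 7330 MeV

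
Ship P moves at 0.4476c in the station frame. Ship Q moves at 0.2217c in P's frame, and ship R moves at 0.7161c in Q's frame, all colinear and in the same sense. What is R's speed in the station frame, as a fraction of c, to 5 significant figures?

u ≈ 0.92268c

Compose boost 2: (0.2217 + 0.4476)/(1 + 0.2217×0.4476) = 0.66930/1.099233 = 0.6088791
Compose boost 3: (0.7161 + 0.6088791)/(1 + 0.7161×0.6088791) = 1.324979/1.436018 = 0.92268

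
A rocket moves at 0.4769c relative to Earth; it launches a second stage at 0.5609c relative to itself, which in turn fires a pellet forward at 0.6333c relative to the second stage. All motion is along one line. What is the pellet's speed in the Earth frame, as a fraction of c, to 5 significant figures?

Compose boost 2: (0.5609 + 0.4769)/(1 + 0.5609×0.4769) = 1.0378/1.267493 = 0.8187815
Compose boost 3: (0.6333 + 0.8187815)/(1 + 0.6333×0.8187815) = 1.452082/1.518534 = 0.95624

u ≈ 0.95624c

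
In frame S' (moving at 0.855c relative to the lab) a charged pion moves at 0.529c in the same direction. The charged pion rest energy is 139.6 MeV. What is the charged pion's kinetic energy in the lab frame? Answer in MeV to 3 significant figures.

u_lab = (0.529 + 0.855)/(1 + 0.529×0.855) = 0.952974
γ = 1/√(1 − 0.952974²) = 3.2998
K = (γ − 1)m₀c² = (3.2998 − 1) × 139.6 = 2.2998 × 139.6 = 321 MeV

K ≈ 321 MeV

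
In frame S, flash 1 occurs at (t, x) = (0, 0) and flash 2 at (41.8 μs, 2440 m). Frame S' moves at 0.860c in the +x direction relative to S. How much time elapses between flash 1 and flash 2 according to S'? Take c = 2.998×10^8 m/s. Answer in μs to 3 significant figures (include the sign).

γ = 1/√(1 − 0.860²) = 1.9597
Δt' = γ(Δt − vΔx/c²) = 1.9597 × (41.8 μs − 0.860×2440 m / (2.998×10^8 m/s))
= 1.9597 × (34.801 μs) = 68.2 μs

Δt' ≈ 68.2 μs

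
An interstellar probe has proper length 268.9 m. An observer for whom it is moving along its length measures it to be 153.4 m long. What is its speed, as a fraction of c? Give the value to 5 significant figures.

β ≈ 0.82132

γ = L₀/L = 268.9/153.4 = 1.752934
β = √(1 − 1/γ²) = 0.82132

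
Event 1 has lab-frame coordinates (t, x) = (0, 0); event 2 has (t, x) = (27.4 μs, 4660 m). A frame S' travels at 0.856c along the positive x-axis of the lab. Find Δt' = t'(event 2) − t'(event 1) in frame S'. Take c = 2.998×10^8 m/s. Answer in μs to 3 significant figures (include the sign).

Δt' ≈ 27.3 μs

γ = 1/√(1 − 0.856²) = 1.9343
Δt' = γ(Δt − vΔx/c²) = 1.9343 × (27.4 μs − 0.856×4660 m / (2.998×10^8 m/s))
= 1.9343 × (14.095 μs) = 27.3 μs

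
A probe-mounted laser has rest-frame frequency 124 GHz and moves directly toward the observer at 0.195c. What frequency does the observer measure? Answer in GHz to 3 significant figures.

f_obs ≈ 151 GHz

Relativistic Doppler: f_obs = f_src √((1+β)/(1−β))
= 124 × √(1.1950/0.80500) = 124 × 1.2184 = 151 GHz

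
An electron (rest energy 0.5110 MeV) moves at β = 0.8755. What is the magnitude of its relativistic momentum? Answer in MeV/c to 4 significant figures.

p ≈ 0.9258 MeV/c

γ = 1/√(1 − 0.8755²) = 2.06946
p = γβm₀c = 2.06946 × 0.8755 × 0.5110 MeV/c = 0.9258 MeV/c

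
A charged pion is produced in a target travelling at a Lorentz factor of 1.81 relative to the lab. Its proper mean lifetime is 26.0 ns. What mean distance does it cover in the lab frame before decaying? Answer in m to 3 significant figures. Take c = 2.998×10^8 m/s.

d ≈ 11.8 m

β = √(1 − 1/γ²) = √(1 − 1/1.81²) = 0.83352
Dilated lifetime: Δt = γτ₀ = 1.81 × 26.0 ns = 47.060 ns
d = vΔt = 0.83352c × 47.060 ns = 2.4989×10^8 m/s × 4.7060×10^-8 s = 11.8 m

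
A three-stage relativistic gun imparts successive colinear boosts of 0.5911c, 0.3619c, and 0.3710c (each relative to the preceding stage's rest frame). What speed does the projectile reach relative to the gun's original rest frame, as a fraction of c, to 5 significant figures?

u ≈ 0.89530c

Compose boost 2: (0.3619 + 0.5911)/(1 + 0.3619×0.5911) = 0.95300/1.213919 = 0.7850606
Compose boost 3: (0.3710 + 0.7850606)/(1 + 0.3710×0.7850606) = 1.156061/1.291257 = 0.89530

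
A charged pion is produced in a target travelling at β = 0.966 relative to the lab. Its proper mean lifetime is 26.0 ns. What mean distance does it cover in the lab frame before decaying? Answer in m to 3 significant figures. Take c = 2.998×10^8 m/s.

d ≈ 29.1 m

γ = 1/√(1 − 0.966²) = 3.8678
Dilated lifetime: Δt = γτ₀ = 3.8678 × 26.0 ns = 100.56 ns
d = vΔt = 0.966c × 100.56 ns = 2.8961×10^8 m/s × 1.0056×10^-7 s = 29.1 m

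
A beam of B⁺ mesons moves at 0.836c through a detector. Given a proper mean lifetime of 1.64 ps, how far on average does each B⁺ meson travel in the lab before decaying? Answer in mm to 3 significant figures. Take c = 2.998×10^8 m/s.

d ≈ 0.749 mm

γ = 1/√(1 − 0.836²) = 1.8224
Dilated lifetime: Δt = γτ₀ = 1.8224 × 1.64 ps = 2.9887 ps
d = vΔt = 0.836c × 2.9887 ps = 2.5063×10^8 m/s × 2.9887×10^-12 s = 0.749 mm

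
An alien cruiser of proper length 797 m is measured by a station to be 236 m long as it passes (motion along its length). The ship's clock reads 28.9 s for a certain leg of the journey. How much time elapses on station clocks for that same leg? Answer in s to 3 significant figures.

Length contraction ⇒ γ = L₀/L = 797/236 = 3.3771
Time dilation: Δt = γτ₀ = 3.3771 × 28.9 s = 97.6 s

Δt ≈ 97.6 s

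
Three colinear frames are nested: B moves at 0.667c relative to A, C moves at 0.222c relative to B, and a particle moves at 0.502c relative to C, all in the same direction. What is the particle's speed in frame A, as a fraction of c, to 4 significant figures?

Compose boost 2: (0.222 + 0.667)/(1 + 0.222×0.667) = 0.8890/1.14807 = 0.774340
Compose boost 3: (0.502 + 0.774340)/(1 + 0.502×0.774340) = 1.27634/1.38872 = 0.9191

u ≈ 0.9191c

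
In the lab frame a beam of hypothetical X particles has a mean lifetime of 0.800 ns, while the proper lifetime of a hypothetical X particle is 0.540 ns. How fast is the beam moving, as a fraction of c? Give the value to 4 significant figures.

β ≈ 0.7378

γ = Δt/τ₀ = 0.800/0.540 = 1.48148
β = √(1 − 1/γ²) = √(1 − 1/1.48148²) = 0.7378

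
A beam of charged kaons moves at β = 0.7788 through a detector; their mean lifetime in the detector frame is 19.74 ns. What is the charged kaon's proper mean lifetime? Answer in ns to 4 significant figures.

γ = 1/√(1 − 0.7788²) = 1.59420
Proper time: τ₀ = Δt/γ = 19.74/1.59420 = 12.38 ns

τ₀ ≈ 12.38 ns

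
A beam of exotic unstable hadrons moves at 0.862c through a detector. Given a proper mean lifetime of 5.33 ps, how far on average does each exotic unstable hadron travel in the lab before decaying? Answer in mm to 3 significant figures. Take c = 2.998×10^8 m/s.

d ≈ 2.72 mm

γ = 1/√(1 − 0.862²) = 1.9727
Dilated lifetime: Δt = γτ₀ = 1.9727 × 5.33 ps = 10.515 ps
d = vΔt = 0.862c × 10.515 ps = 2.5843×10^8 m/s × 1.0515×10^-11 s = 2.72 mm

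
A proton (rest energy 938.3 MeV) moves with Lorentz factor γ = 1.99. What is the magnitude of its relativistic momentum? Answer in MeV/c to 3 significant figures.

β = √(1 − 1/γ²) = √(1 − 1/1.99²) = 0.86457
p = γβm₀c = 1.99 × 0.86457 × 938.3 MeV/c = 1610 MeV/c

p ≈ 1610 MeV/c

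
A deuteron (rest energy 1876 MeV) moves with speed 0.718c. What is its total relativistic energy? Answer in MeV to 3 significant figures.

γ = 1/√(1 − 0.718²) = 1.4367
E = γm₀c² = 1.4367 × 1876 MeV = 2700 MeV

E ≈ 2700 MeV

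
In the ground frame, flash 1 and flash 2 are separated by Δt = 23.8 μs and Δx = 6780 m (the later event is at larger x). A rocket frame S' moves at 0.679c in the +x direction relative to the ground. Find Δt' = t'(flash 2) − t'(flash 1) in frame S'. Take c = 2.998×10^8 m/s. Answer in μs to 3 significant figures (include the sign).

Δt' ≈ 11.5 μs

γ = 1/√(1 − 0.679²) = 1.3621
Δt' = γ(Δt − vΔx/c²) = 1.3621 × (23.8 μs − 0.679×6780 m / (2.998×10^8 m/s))
= 1.3621 × (8.4444 μs) = 11.5 μs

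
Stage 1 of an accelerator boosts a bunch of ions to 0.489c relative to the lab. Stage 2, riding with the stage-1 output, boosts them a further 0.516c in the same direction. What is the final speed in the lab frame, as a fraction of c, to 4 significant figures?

u ≈ 0.8025c

Compose boost 2: (0.516 + 0.489)/(1 + 0.516×0.489) = 1.005/1.25232 = 0.8025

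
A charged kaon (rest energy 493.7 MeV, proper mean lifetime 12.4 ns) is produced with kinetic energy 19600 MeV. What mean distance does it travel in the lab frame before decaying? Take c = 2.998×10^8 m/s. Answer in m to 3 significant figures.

γ = 1 + K/(m₀c²) = 1 + 19600/493.7 = 40.700
β = √(1 − 1/γ²) = 0.99970
Dilated lifetime: γτ₀ = 40.700 × 12.4 ns = 504.68 ns
d = βc·γτ₀ = 0.99970 × (2.998×10^8 m/s) × 5.0468×10^-7 s = 151 m

d ≈ 151 m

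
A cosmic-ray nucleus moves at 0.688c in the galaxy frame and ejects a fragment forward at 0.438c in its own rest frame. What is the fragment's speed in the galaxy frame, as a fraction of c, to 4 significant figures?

u ≈ 0.8653c

Compose boost 2: (0.438 + 0.688)/(1 + 0.438×0.688) = 1.126/1.30134 = 0.8653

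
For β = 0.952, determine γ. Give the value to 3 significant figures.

γ = 1/√(1 − β²) = 1/√(1 − 0.952²) = 1/√(0.093696) = 3.27

γ ≈ 3.27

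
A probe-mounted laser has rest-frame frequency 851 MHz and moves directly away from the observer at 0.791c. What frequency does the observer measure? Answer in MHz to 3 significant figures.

Relativistic Doppler: f_obs = f_src √((1−β)/(1+β))
= 851 × √(0.20900/1.7910) = 851 × 0.34161 = 291 MHz

f_obs ≈ 291 MHz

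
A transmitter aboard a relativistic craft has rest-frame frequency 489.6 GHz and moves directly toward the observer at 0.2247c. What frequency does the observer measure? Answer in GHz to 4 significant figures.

f_obs ≈ 615.3 GHz

Relativistic Doppler: f_obs = f_src √((1+β)/(1−β))
= 489.6 × √(1.22470/0.775300) = 489.6 × 1.25684 = 615.3 GHz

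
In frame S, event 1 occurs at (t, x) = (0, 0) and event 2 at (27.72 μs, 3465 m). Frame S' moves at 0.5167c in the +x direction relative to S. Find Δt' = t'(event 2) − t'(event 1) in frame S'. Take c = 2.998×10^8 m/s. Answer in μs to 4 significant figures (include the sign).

γ = 1/√(1 − 0.5167²) = 1.16800
Δt' = γ(Δt − vΔx/c²) = 1.16800 × (27.72 μs − 0.5167×3465 m / (2.998×10^8 m/s))
= 1.16800 × (21.7481 μs) = 25.40 μs

Δt' ≈ 25.40 μs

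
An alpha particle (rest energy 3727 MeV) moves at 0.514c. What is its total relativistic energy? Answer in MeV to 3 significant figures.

E ≈ 4340 MeV

γ = 1/√(1 − 0.514²) = 1.1658
E = γm₀c² = 1.1658 × 3727 MeV = 4340 MeV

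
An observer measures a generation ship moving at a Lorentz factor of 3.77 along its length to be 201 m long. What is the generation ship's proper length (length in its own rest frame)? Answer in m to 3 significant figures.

γ = 3.77 (given)
L₀ = γL = 3.77 × 201 = 758 m

L₀ ≈ 758 m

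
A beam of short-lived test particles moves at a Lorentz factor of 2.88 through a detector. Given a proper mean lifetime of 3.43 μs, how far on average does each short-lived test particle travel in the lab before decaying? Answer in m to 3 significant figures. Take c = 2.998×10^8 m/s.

β = √(1 − 1/γ²) = √(1 − 1/2.88²) = 0.93778
Dilated lifetime: Δt = γτ₀ = 2.88 × 3.43 μs = 9.8784 μs
d = vΔt = 0.93778c × 9.8784 μs = 2.8115×10^8 m/s × 9.8784×10^-6 s = 2780 m

d ≈ 2780 m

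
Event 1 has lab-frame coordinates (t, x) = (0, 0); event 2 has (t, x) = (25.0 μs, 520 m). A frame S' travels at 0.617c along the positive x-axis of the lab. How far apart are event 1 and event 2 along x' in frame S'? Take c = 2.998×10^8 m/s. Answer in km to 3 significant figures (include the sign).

Δx' ≈ -5.22 km

γ = 1/√(1 − 0.617²) = 1.2707
Δx' = γ(Δx − vΔt) = 1.2707 × (520 m − 0.617×(2.998×10^8 m/s)×25.0×10^-6 s)
= 1.2707 × (-4104.4 m) = -5.22 km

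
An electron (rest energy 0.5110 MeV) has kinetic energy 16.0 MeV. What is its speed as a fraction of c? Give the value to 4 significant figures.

γ = 1 + K/(m₀c²) = 1 + 16.0/0.5110 = 32.3112
β = √(1 − 1/γ²) = 0.9995

β ≈ 0.9995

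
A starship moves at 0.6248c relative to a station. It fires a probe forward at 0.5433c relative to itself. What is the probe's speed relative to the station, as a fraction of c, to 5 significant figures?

Relativistic velocity addition: u = (u' + v)/(1 + u'v/c²)
= (0.5433 + 0.6248)/(1 + 0.5433×0.6248) = 1.1681/1.339454 = 0.87207

u ≈ 0.87207c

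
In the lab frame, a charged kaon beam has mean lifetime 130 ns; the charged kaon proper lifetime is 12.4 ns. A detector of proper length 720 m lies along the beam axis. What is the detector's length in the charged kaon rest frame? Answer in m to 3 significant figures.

Time dilation ⇒ γ = Δt/τ₀ = 130/12.4 = 10.484
Length contraction: L = L₀/γ = 720/10.484 = 68.7 m

L ≈ 68.7 m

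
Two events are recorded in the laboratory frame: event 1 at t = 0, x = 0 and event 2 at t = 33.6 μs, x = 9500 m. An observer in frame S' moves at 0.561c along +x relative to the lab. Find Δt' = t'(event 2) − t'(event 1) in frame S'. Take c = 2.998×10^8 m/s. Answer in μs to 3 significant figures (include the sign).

γ = 1/√(1 − 0.561²) = 1.2080
Δt' = γ(Δt − vΔx/c²) = 1.2080 × (33.6 μs − 0.561×9500 m / (2.998×10^8 m/s))
= 1.2080 × (15.823 μs) = 19.1 μs

Δt' ≈ 19.1 μs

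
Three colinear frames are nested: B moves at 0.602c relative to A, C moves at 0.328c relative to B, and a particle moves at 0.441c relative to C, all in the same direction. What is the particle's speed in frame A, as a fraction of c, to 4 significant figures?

Compose boost 2: (0.328 + 0.602)/(1 + 0.328×0.602) = 0.9300/1.19746 = 0.776646
Compose boost 3: (0.441 + 0.776646)/(1 + 0.441×0.776646) = 1.21765/1.34250 = 0.9070

u ≈ 0.9070c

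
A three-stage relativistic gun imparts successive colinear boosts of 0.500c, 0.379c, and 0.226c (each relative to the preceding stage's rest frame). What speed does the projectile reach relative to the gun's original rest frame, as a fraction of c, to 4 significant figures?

Compose boost 2: (0.379 + 0.500)/(1 + 0.379×0.500) = 0.8790/1.18950 = 0.738966
Compose boost 3: (0.226 + 0.738966)/(1 + 0.226×0.738966) = 0.964966/1.16701 = 0.8269

u ≈ 0.8269c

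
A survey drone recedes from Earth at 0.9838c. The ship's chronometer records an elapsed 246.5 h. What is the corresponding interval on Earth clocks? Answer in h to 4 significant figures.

γ = 1/√(1 − 0.9838²) = 5.57819
Time dilation: Δt = γτ₀ = 5.57819 × 246.5 h = 1375 h

Δt ≈ 1375 h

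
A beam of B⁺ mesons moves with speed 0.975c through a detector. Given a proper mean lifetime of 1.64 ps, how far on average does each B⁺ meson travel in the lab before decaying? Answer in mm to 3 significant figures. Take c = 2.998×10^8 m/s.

d ≈ 2.16 mm

γ = 1/√(1 − 0.975²) = 4.5004
Dilated lifetime: Δt = γτ₀ = 4.5004 × 1.64 ps = 7.3806 ps
d = vΔt = 0.975c × 7.3806 ps = 2.9230×10^8 m/s × 7.3806×10^-12 s = 2.16 mm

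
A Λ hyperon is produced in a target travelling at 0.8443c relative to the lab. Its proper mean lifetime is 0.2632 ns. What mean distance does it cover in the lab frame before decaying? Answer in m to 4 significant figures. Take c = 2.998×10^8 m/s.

γ = 1/√(1 − 0.8443²) = 1.86612
Dilated lifetime: Δt = γτ₀ = 1.86612 × 0.2632 ns = 0.491163 ns
d = vΔt = 0.8443c × 0.491163 ns = 2.53121×10^8 m/s × 4.91163×10^-10 s = 0.1243 m

d ≈ 0.1243 m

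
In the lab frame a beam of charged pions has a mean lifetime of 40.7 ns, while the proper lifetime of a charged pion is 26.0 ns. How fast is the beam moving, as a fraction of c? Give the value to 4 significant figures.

γ = Δt/τ₀ = 40.7/26.0 = 1.56538
β = √(1 − 1/γ²) = √(1 − 1/1.56538²) = 0.7694

β ≈ 0.7694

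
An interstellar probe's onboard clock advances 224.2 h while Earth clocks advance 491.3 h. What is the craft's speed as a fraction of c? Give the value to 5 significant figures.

γ = Δt/τ₀ = 491.3/224.2 = 2.191347
β = √(1 − 1/γ²) = √(1 − 1/2.191347²) = 0.88981

β ≈ 0.88981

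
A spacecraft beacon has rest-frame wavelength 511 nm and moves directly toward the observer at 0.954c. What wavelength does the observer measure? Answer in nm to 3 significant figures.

Relativistic Doppler: λ_obs = λ_src √((1−β)/(1+β))
= 511 × √(0.046000/1.9540) = 511 × 0.15343 = 78.4 nm

λ_obs ≈ 78.4 nm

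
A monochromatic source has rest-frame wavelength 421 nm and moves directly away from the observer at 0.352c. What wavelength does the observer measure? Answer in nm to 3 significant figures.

Relativistic Doppler: λ_obs = λ_src √((1+β)/(1−β))
= 421 × √(1.3520/0.64800) = 421 × 1.4444 = 608 nm

λ_obs ≈ 608 nm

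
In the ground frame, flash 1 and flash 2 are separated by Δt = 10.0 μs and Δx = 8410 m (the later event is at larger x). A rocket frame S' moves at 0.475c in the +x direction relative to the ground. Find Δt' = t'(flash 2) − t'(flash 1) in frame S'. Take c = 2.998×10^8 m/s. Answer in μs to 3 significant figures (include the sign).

γ = 1/√(1 − 0.475²) = 1.1364
Δt' = γ(Δt − vΔx/c²) = 1.1364 × (10.0 μs − 0.475×8410 m / (2.998×10^8 m/s))
= 1.1364 × (-3.3247 μs) = -3.78 μs

Δt' ≈ -3.78 μs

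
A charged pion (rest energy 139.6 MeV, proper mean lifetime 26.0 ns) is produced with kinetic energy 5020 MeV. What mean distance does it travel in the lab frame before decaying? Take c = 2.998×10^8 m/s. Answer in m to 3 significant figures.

γ = 1 + K/(m₀c²) = 1 + 5020/139.6 = 36.960
β = √(1 − 1/γ²) = 0.99963
Dilated lifetime: γτ₀ = 36.960 × 26.0 ns = 960.96 ns
d = βc·γτ₀ = 0.99963 × (2.998×10^8 m/s) × 9.6096×10^-7 s = 288 m

d ≈ 288 m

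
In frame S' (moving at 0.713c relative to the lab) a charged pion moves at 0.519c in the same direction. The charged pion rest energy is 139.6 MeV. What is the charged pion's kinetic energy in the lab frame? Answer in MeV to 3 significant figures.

K ≈ 180 MeV

u_lab = (0.519 + 0.713)/(1 + 0.519×0.713) = 0.899239
γ = 1/√(1 − 0.899239²) = 2.2859
K = (γ − 1)m₀c² = (2.2859 − 1) × 139.6 = 1.2859 × 139.6 = 180 MeV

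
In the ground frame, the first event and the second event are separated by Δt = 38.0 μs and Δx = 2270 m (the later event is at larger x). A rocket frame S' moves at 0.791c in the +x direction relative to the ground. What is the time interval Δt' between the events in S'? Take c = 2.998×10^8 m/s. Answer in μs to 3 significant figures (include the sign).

γ = 1/√(1 − 0.791²) = 1.6345
Δt' = γ(Δt − vΔx/c²) = 1.6345 × (38.0 μs − 0.791×2270 m / (2.998×10^8 m/s))
= 1.6345 × (32.011 μs) = 52.3 μs

Δt' ≈ 52.3 μs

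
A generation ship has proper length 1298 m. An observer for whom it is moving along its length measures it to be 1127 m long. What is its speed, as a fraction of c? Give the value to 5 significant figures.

β ≈ 0.49611

γ = L₀/L = 1298/1127 = 1.151730
β = √(1 − 1/γ²) = 0.49611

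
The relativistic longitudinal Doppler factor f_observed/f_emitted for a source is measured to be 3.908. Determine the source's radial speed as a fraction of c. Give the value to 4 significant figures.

β ≈ 0.8771

f_obs/f_src = √((1+β)/(1−β)) = 3.908  ⇒  (1+β)/(1−β) = 15.2725
β = |1 − D²|/(1 + D²) = |1 − 15.2725|/(1 + 15.2725) = 0.8771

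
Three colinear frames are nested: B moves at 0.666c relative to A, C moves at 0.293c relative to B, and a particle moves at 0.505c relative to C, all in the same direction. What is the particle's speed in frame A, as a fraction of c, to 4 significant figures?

u ≈ 0.9304c

Compose boost 2: (0.293 + 0.666)/(1 + 0.293×0.666) = 0.9590/1.19514 = 0.802418
Compose boost 3: (0.505 + 0.802418)/(1 + 0.505×0.802418) = 1.30742/1.40522 = 0.9304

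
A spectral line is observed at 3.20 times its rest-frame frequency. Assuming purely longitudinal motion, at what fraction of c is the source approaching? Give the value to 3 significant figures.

β ≈ 0.822

f_obs/f_src = √((1+β)/(1−β)) = 3.20  ⇒  (1+β)/(1−β) = 10.240
β = |1 − D²|/(1 + D²) = |1 − 10.240|/(1 + 10.240) = 0.822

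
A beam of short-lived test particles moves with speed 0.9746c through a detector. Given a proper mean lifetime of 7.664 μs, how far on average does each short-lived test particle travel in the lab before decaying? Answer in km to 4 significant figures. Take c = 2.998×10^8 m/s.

d ≈ 9.999 km

γ = 1/√(1 − 0.9746²) = 4.46523
Dilated lifetime: Δt = γτ₀ = 4.46523 × 7.664 μs = 34.2215 μs
d = vΔt = 0.9746c × 34.2215 μs = 2.92185×10^8 m/s × 3.42215×10^-5 s = 9.999 km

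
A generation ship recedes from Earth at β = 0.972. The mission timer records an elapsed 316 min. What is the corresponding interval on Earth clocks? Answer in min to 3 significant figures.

γ = 1/√(1 − 0.972²) = 4.2557
Time dilation: Δt = γτ₀ = 4.2557 × 316 min = 1340 min

Δt ≈ 1340 min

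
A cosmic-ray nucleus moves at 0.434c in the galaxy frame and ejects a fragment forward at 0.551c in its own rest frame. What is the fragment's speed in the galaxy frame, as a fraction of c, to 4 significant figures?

u ≈ 0.7949c

Compose boost 2: (0.551 + 0.434)/(1 + 0.551×0.434) = 0.9850/1.23913 = 0.7949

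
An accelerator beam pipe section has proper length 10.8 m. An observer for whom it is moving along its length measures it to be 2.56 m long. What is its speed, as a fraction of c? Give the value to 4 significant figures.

γ = L₀/L = 10.8/2.56 = 4.21875
β = √(1 − 1/γ²) = 0.9715

β ≈ 0.9715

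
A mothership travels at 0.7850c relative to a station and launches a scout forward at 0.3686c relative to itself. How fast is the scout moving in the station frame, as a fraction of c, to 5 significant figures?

Compose boost 2: (0.3686 + 0.7850)/(1 + 0.3686×0.7850) = 1.1536/1.289351 = 0.89471

u ≈ 0.89471c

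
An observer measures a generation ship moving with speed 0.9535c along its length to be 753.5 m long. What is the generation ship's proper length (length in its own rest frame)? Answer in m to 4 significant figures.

γ = 1/√(1 − 0.9535²) = 3.31793
L₀ = γL = 3.31793 × 753.5 = 2500 m

L₀ ≈ 2500 m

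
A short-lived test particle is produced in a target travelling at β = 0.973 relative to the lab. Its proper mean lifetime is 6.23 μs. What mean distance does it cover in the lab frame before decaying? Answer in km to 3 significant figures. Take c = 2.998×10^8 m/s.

γ = 1/√(1 − 0.973²) = 4.3327
Dilated lifetime: Δt = γτ₀ = 4.3327 × 6.23 μs = 26.992 μs
d = vΔt = 0.973c × 26.992 μs = 2.9171×10^8 m/s × 2.6992×10^-5 s = 7.87 km

d ≈ 7.87 km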